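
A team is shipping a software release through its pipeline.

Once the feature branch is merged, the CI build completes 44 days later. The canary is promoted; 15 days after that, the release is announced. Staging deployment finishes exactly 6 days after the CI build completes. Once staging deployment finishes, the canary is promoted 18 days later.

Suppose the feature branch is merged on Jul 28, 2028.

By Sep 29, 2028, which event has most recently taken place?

The feature branch is merged: Jul 28, 2028.
The CI build completes: Jul 28, 2028 + 44 days = Sep 10, 2028.
Staging deployment finishes: Sep 10, 2028 + 6 days = Sep 16, 2028.
The canary is promoted: Sep 16, 2028 + 18 days = Oct 4, 2028.
The release is announced: Oct 4, 2028 + 15 days = Oct 19, 2028.
Sep 29, 2028 falls between when staging deployment finishes (Sep 16, 2028) and when the canary is promoted (Oct 4, 2028).

Staging deployment finishes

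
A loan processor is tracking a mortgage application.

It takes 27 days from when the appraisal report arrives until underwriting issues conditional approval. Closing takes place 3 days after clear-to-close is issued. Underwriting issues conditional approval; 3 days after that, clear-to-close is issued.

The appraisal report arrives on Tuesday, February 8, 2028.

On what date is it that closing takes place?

Sunday, March 12, 2028

The appraisal report arrives: Feb 8, 2028.
Underwriting issues conditional approval: Feb 8, 2028 + 27 days = Mar 6, 2028.
Clear-to-close is issued: Mar 6, 2028 + 3 days = Mar 9, 2028.
Closing takes place: Mar 9, 2028 + 3 days = Mar 12, 2028.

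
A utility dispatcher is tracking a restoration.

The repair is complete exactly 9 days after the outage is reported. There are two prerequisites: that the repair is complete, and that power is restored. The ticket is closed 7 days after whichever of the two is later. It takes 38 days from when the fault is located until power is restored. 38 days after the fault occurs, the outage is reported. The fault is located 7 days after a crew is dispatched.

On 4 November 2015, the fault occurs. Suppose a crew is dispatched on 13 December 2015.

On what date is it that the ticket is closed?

The fault occurs: Nov 4, 2015.
The outage is reported: Nov 4, 2015 + 38 days = Dec 12, 2015.
The repair is complete: Dec 12, 2015 + 9 days = Dec 21, 2015.
A crew is dispatched: Dec 13, 2015.
The fault is located: Dec 13, 2015 + 7 days = Dec 20, 2015.
Power is restored: Dec 20, 2015 + 38 days = Jan 27, 2016.
Both prerequisites met — the repair is complete (Dec 21, 2015), power is restored (Jan 27, 2016); the later is Jan 27, 2016.
The ticket is closed: Jan 27, 2016 + 7 days = Feb 3, 2016.

3 February 2016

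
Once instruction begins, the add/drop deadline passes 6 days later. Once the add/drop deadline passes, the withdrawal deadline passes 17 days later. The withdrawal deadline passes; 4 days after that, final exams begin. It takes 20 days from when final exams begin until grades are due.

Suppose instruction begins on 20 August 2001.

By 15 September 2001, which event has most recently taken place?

Instruction begins: Aug 20, 2001.
The add/drop deadline passes: Aug 20, 2001 + 6 days = Aug 26, 2001.
The withdrawal deadline passes: Aug 26, 2001 + 17 days = Sep 12, 2001.
Final exams begin: Sep 12, 2001 + 4 days = Sep 16, 2001.
Grades are due: Sep 16, 2001 + 20 days = Oct 6, 2001.
Sep 15, 2001 falls between when the withdrawal deadline passes (Sep 12, 2001) and when final exams begin (Sep 16, 2001).

The withdrawal deadline passes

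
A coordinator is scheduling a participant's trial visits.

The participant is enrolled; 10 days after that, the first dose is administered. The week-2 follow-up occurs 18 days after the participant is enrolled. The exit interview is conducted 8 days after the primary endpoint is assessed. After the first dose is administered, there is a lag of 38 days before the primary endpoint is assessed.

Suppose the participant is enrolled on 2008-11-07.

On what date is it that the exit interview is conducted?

2009-01-02

The participant is enrolled: Nov 7, 2008.
The first dose is administered: Nov 7, 2008 + 10 days = Nov 17, 2008.
The primary endpoint is assessed: Nov 17, 2008 + 38 days = Dec 25, 2008.
The exit interview is conducted: Dec 25, 2008 + 8 days = Jan 2, 2009.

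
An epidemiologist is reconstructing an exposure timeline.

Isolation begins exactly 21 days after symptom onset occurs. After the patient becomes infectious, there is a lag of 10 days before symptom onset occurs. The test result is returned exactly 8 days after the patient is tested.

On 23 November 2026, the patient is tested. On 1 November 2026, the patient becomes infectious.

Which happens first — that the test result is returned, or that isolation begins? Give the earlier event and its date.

The patient is tested: Nov 23, 2026.
The test result is returned: Nov 23, 2026 + 8 days = Dec 1, 2026.
The patient becomes infectious: Nov 1, 2026.
Symptom onset occurs: Nov 1, 2026 + 10 days = Nov 11, 2026.
Isolation begins: Nov 11, 2026 + 21 days = Dec 2, 2026.
Comparing: the test result is returned on Dec 1, 2026 vs isolation begins on Dec 2, 2026. Earlier: the test result is returned.

The test result is returned — 1 December 2026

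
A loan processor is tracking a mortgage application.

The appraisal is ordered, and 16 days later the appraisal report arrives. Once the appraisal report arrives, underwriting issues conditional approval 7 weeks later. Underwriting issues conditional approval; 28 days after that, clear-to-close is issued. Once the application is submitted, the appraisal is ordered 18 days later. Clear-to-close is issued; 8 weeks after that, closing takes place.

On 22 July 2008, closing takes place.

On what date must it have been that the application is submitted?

Closing takes place: Jul 22, 2008.
Clear-to-close is issued: Jul 22, 2008 − 8 weeks = May 27, 2008.
Underwriting issues conditional approval: May 27, 2008 − 28 days = Apr 29, 2008.
The appraisal report arrives: Apr 29, 2008 − 7 weeks = Mar 11, 2008.
The appraisal is ordered: Mar 11, 2008 − 16 days = Feb 24, 2008.
The application is submitted: Feb 24, 2008 − 18 days = Feb 6, 2008.

6 February 2008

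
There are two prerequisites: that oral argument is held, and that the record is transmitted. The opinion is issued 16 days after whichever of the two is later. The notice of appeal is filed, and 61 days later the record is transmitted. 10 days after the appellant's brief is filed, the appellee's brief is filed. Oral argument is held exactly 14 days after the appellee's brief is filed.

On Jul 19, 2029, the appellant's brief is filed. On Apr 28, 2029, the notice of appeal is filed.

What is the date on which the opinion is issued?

The appellant's brief is filed: Jul 19, 2029.
The appellee's brief is filed: Jul 19, 2029 + 10 days = Jul 29, 2029.
Oral argument is held: Jul 29, 2029 + 14 days = Aug 12, 2029.
The notice of appeal is filed: Apr 28, 2029.
The record is transmitted: Apr 28, 2029 + 61 days = Jun 28, 2029.
Both prerequisites met — oral argument is held (Aug 12, 2029), the record is transmitted (Jun 28, 2029); the later is Aug 12, 2029.
The opinion is issued: Aug 12, 2029 + 16 days = Aug 28, 2029.

Aug 28, 2029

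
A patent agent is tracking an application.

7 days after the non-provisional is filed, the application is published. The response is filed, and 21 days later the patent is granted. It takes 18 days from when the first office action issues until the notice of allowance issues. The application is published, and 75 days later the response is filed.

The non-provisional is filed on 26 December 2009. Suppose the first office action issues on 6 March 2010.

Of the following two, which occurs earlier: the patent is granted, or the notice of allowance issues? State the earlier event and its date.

The notice of allowance issues — 24 March 2010

The non-provisional is filed: Dec 26, 2009.
The application is published: Dec 26, 2009 + 7 days = Jan 2, 2010.
The response is filed: Jan 2, 2010 + 75 days = Mar 18, 2010.
The patent is granted: Mar 18, 2010 + 21 days = Apr 8, 2010.
The first office action issues: Mar 6, 2010.
The notice of allowance issues: Mar 6, 2010 + 18 days = Mar 24, 2010.
Comparing: the patent is granted on Apr 8, 2010 vs the notice of allowance issues on Mar 24, 2010. Earlier: the notice of allowance issues.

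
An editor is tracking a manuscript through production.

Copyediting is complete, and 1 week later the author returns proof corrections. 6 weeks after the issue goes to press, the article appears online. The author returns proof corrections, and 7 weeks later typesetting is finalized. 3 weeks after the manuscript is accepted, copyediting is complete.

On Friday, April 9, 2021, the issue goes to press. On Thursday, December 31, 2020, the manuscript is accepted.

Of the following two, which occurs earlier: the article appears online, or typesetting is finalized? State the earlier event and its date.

The issue goes to press: Apr 9, 2021.
The article appears online: Apr 9, 2021 + 6 weeks = May 21, 2021.
The manuscript is accepted: Dec 31, 2020.
Copyediting is complete: Dec 31, 2020 + 3 weeks = Jan 21, 2021.
The author returns proof corrections: Jan 21, 2021 + 1 week = Jan 28, 2021.
Typesetting is finalized: Jan 28, 2021 + 7 weeks = Mar 18, 2021.
Comparing: the article appears online on May 21, 2021 vs typesetting is finalized on Mar 18, 2021. Earlier: typesetting is finalized.

Typesetting is finalized — Thursday, March 18, 2021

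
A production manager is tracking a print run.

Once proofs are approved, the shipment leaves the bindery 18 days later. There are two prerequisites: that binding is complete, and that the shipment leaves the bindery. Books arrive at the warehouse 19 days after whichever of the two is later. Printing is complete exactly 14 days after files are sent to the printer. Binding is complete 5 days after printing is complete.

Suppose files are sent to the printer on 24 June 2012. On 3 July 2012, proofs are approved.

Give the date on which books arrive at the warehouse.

Files are sent to the printer: Jun 24, 2012.
Printing is complete: Jun 24, 2012 + 14 days = Jul 8, 2012.
Binding is complete: Jul 8, 2012 + 5 days = Jul 13, 2012.
Proofs are approved: Jul 3, 2012.
The shipment leaves the bindery: Jul 3, 2012 + 18 days = Jul 21, 2012.
Both prerequisites met — binding is complete (Jul 13, 2012), the shipment leaves the bindery (Jul 21, 2012); the later is Jul 21, 2012.
Books arrive at the warehouse: Jul 21, 2012 + 19 days = Aug 9, 2012.

9 August 2012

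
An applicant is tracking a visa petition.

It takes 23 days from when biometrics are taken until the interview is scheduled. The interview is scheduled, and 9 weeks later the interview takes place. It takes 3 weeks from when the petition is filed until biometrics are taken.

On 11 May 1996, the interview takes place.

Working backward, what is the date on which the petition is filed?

25 January 1996

The interview takes place: May 11, 1996.
The interview is scheduled: May 11, 1996 − 9 weeks = Mar 9, 1996.
Biometrics are taken: Mar 9, 1996 − 23 days = Feb 15, 1996.
The petition is filed: Feb 15, 1996 − 3 weeks = Jan 25, 1996.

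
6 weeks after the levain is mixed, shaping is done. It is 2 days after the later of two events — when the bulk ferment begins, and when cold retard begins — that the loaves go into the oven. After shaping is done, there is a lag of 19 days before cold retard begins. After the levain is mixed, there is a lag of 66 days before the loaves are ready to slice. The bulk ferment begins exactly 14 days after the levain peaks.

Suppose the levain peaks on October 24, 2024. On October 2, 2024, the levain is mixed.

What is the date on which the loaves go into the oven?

The levain peaks: Oct 24, 2024.
The bulk ferment begins: Oct 24, 2024 + 14 days = Nov 7, 2024.
The levain is mixed: Oct 2, 2024.
Shaping is done: Oct 2, 2024 + 6 weeks = Nov 13, 2024.
Cold retard begins: Nov 13, 2024 + 19 days = Dec 2, 2024.
Both prerequisites met — the bulk ferment begins (Nov 7, 2024), cold retard begins (Dec 2, 2024); the later is Dec 2, 2024.
The loaves go into the oven: Dec 2, 2024 + 2 days = Dec 4, 2024.

December 4, 2024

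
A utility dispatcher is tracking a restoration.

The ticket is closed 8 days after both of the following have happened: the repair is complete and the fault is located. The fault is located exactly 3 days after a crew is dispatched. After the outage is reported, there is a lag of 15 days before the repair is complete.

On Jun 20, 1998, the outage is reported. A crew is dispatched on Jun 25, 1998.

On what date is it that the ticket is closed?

The outage is reported: Jun 20, 1998.
The repair is complete: Jun 20, 1998 + 15 days = Jul 5, 1998.
A crew is dispatched: Jun 25, 1998.
The fault is located: Jun 25, 1998 + 3 days = Jun 28, 1998.
Both prerequisites met — the repair is complete (Jul 5, 1998), the fault is located (Jun 28, 1998); the later is Jul 5, 1998.
The ticket is closed: Jul 5, 1998 + 8 days = Jul 13, 1998.

Jul 13, 1998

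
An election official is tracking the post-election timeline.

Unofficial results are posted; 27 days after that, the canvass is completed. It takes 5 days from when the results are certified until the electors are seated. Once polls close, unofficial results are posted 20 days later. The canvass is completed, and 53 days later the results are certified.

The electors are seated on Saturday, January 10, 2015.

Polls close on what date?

The electors are seated: Jan 10, 2015.
The results are certified: Jan 10, 2015 − 5 days = Jan 5, 2015.
The canvass is completed: Jan 5, 2015 − 53 days = Nov 13, 2014.
Unofficial results are posted: Nov 13, 2014 − 27 days = Oct 17, 2014.
Polls close: Oct 17, 2014 − 20 days = Sep 27, 2014.

Saturday, September 27, 2014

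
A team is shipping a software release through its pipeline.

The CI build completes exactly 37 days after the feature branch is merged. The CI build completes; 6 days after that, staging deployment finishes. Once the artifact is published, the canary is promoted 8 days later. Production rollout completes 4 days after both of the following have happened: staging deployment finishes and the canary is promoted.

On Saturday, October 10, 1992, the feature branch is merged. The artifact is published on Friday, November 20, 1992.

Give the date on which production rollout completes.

The feature branch is merged: Oct 10, 1992.
The CI build completes: Oct 10, 1992 + 37 days = Nov 16, 1992.
Staging deployment finishes: Nov 16, 1992 + 6 days = Nov 22, 1992.
The artifact is published: Nov 20, 1992.
The canary is promoted: Nov 20, 1992 + 8 days = Nov 28, 1992.
Both prerequisites met — staging deployment finishes (Nov 22, 1992), the canary is promoted (Nov 28, 1992); the later is Nov 28, 1992.
Production rollout completes: Nov 28, 1992 + 4 days = Dec 2, 1992.

Wednesday, December 2, 1992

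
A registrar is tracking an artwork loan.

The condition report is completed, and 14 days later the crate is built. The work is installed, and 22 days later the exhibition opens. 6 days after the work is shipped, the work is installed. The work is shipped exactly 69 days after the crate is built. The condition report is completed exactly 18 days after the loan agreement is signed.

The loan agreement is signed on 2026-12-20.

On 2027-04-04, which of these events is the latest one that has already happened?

The work is shipped

The loan agreement is signed: Dec 20, 2026.
The condition report is completed: Dec 20, 2026 + 18 days = Jan 7, 2027.
The crate is built: Jan 7, 2027 + 14 days = Jan 21, 2027.
The work is shipped: Jan 21, 2027 + 69 days = Mar 31, 2027.
The work is installed: Mar 31, 2027 + 6 days = Apr 6, 2027.
The exhibition opens: Apr 6, 2027 + 22 days = Apr 28, 2027.
Apr 4, 2027 falls between when the work is shipped (Mar 31, 2027) and when the work is installed (Apr 6, 2027).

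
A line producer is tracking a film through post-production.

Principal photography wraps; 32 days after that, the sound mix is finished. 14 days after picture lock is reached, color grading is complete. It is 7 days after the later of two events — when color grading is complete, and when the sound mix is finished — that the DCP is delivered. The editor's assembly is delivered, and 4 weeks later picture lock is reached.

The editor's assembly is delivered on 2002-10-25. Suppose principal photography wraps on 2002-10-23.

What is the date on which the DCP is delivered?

The editor's assembly is delivered: Oct 25, 2002.
Picture lock is reached: Oct 25, 2002 + 4 weeks = Nov 22, 2002.
Color grading is complete: Nov 22, 2002 + 14 days = Dec 6, 2002.
Principal photography wraps: Oct 23, 2002.
The sound mix is finished: Oct 23, 2002 + 32 days = Nov 24, 2002.
Both prerequisites met — color grading is complete (Dec 6, 2002), the sound mix is finished (Nov 24, 2002); the later is Dec 6, 2002.
The DCP is delivered: Dec 6, 2002 + 7 days = Dec 13, 2002.

2002-12-13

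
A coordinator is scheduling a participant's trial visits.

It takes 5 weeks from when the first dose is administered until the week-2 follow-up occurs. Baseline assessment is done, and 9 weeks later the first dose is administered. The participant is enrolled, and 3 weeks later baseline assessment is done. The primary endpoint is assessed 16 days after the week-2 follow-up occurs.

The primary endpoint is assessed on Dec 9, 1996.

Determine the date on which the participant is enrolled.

The primary endpoint is assessed: Dec 9, 1996.
The week-2 follow-up occurs: Dec 9, 1996 − 16 days = Nov 23, 1996.
The first dose is administered: Nov 23, 1996 − 5 weeks = Oct 19, 1996.
Baseline assessment is done: Oct 19, 1996 − 9 weeks = Aug 17, 1996.
The participant is enrolled: Aug 17, 1996 − 3 weeks = Jul 27, 1996.

Jul 27, 1996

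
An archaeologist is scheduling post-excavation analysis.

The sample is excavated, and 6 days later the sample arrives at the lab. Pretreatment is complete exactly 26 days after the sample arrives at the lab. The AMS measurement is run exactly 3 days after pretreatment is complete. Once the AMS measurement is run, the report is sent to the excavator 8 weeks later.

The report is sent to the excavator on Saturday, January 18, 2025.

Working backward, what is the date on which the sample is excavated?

Saturday, October 19, 2024

The report is sent to the excavator: Jan 18, 2025.
The AMS measurement is run: Jan 18, 2025 − 8 weeks = Nov 23, 2024.
Pretreatment is complete: Nov 23, 2024 − 3 days = Nov 20, 2024.
The sample arrives at the lab: Nov 20, 2024 − 26 days = Oct 25, 2024.
The sample is excavated: Oct 25, 2024 − 6 days = Oct 19, 2024.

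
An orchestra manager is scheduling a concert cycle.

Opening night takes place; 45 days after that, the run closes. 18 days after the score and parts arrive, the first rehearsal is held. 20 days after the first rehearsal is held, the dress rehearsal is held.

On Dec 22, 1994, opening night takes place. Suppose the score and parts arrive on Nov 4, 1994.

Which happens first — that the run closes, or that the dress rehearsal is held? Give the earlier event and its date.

Opening night takes place: Dec 22, 1994.
The run closes: Dec 22, 1994 + 45 days = Feb 5, 1995.
The score and parts arrive: Nov 4, 1994.
The first rehearsal is held: Nov 4, 1994 + 18 days = Nov 22, 1994.
The dress rehearsal is held: Nov 22, 1994 + 20 days = Dec 12, 1994.
Comparing: the run closes on Feb 5, 1995 vs the dress rehearsal is held on Dec 12, 1994. Earlier: the dress rehearsal is held.

The dress rehearsal is held — Dec 12, 1994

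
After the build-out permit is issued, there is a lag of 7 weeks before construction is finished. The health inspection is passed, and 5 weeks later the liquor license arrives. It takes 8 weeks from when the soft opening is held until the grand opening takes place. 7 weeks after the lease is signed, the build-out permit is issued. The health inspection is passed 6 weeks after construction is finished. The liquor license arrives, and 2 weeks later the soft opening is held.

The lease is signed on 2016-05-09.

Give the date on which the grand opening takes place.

2017-01-09

The lease is signed: May 9, 2016.
The build-out permit is issued: May 9, 2016 + 7 weeks = Jun 27, 2016.
Construction is finished: Jun 27, 2016 + 7 weeks = Aug 15, 2016.
The health inspection is passed: Aug 15, 2016 + 6 weeks = Sep 26, 2016.
The liquor license arrives: Sep 26, 2016 + 5 weeks = Oct 31, 2016.
The soft opening is held: Oct 31, 2016 + 2 weeks = Nov 14, 2016.
The grand opening takes place: Nov 14, 2016 + 8 weeks = Jan 9, 2017.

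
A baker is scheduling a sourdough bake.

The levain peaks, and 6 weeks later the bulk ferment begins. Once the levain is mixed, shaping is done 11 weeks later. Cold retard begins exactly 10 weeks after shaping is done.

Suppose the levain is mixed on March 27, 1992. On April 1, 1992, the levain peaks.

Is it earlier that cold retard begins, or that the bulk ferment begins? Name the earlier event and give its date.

The bulk ferment begins — May 13, 1992

The levain is mixed: Mar 27, 1992.
Shaping is done: Mar 27, 1992 + 11 weeks = Jun 12, 1992.
Cold retard begins: Jun 12, 1992 + 10 weeks = Aug 21, 1992.
The levain peaks: Apr 1, 1992.
The bulk ferment begins: Apr 1, 1992 + 6 weeks = May 13, 1992.
Comparing: cold retard begins on Aug 21, 1992 vs the bulk ferment begins on May 13, 1992. Earlier: the bulk ferment begins.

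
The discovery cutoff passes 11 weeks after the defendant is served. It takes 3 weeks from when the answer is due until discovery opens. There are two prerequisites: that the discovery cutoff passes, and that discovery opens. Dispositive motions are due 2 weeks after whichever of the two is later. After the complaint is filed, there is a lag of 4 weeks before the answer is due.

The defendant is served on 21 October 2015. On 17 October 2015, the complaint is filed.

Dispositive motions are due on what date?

20 January 2016

The defendant is served: Oct 21, 2015.
The discovery cutoff passes: Oct 21, 2015 + 11 weeks = Jan 6, 2016.
The complaint is filed: Oct 17, 2015.
The answer is due: Oct 17, 2015 + 4 weeks = Nov 14, 2015.
Discovery opens: Nov 14, 2015 + 3 weeks = Dec 5, 2015.
Both prerequisites met — the discovery cutoff passes (Jan 6, 2016), discovery opens (Dec 5, 2015); the later is Jan 6, 2016.
Dispositive motions are due: Jan 6, 2016 + 2 weeks = Jan 20, 2016.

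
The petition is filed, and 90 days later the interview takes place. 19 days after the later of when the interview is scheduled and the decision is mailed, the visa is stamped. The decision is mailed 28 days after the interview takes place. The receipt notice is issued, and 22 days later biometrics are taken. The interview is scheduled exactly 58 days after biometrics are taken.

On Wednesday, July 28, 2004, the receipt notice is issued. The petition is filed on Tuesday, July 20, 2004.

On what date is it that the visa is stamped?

The receipt notice is issued: Jul 28, 2004.
Biometrics are taken: Jul 28, 2004 + 22 days = Aug 19, 2004.
The interview is scheduled: Aug 19, 2004 + 58 days = Oct 16, 2004.
The petition is filed: Jul 20, 2004.
The interview takes place: Jul 20, 2004 + 90 days = Oct 18, 2004.
The decision is mailed: Oct 18, 2004 + 28 days = Nov 15, 2004.
Both prerequisites met — the interview is scheduled (Oct 16, 2004), the decision is mailed (Nov 15, 2004); the later is Nov 15, 2004.
The visa is stamped: Nov 15, 2004 + 19 days = Dec 4, 2004.

Saturday, December 4, 2004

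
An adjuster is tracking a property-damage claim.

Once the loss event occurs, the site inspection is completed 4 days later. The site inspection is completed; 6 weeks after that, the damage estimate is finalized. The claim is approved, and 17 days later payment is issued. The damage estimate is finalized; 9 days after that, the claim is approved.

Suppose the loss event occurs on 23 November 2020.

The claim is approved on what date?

The loss event occurs: Nov 23, 2020.
The site inspection is completed: Nov 23, 2020 + 4 days = Nov 27, 2020.
The damage estimate is finalized: Nov 27, 2020 + 6 weeks = Jan 8, 2021.
The claim is approved: Jan 8, 2021 + 9 days = Jan 17, 2021.

17 January 2021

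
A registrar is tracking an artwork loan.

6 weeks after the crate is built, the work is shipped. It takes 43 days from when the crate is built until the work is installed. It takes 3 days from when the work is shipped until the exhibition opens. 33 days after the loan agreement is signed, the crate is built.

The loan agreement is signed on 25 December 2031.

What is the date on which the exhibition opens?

The loan agreement is signed: Dec 25, 2031.
The crate is built: Dec 25, 2031 + 33 days = Jan 27, 2032.
The work is shipped: Jan 27, 2032 + 6 weeks = Mar 9, 2032.
The exhibition opens: Mar 9, 2032 + 3 days = Mar 12, 2032.

12 March 2032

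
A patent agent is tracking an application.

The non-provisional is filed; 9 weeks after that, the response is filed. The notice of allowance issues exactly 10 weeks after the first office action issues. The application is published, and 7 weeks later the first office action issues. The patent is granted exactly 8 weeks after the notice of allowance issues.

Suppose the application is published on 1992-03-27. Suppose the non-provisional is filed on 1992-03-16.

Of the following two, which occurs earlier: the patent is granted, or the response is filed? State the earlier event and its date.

The application is published: Mar 27, 1992.
The first office action issues: Mar 27, 1992 + 7 weeks = May 15, 1992.
The notice of allowance issues: May 15, 1992 + 10 weeks = Jul 24, 1992.
The patent is granted: Jul 24, 1992 + 8 weeks = Sep 18, 1992.
The non-provisional is filed: Mar 16, 1992.
The response is filed: Mar 16, 1992 + 9 weeks = May 18, 1992.
Comparing: the patent is granted on Sep 18, 1992 vs the response is filed on May 18, 1992. Earlier: the response is filed.

The response is filed — 1992-05-18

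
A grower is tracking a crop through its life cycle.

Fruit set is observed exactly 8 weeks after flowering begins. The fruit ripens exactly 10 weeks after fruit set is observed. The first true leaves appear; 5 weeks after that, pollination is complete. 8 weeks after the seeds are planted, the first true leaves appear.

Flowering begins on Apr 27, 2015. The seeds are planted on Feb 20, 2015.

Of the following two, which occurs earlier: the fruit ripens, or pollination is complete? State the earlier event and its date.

Pollination is complete — May 22, 2015

Flowering begins: Apr 27, 2015.
Fruit set is observed: Apr 27, 2015 + 8 weeks = Jun 22, 2015.
The fruit ripens: Jun 22, 2015 + 10 weeks = Aug 31, 2015.
The seeds are planted: Feb 20, 2015.
The first true leaves appear: Feb 20, 2015 + 8 weeks = Apr 17, 2015.
Pollination is complete: Apr 17, 2015 + 5 weeks = May 22, 2015.
Comparing: the fruit ripens on Aug 31, 2015 vs pollination is complete on May 22, 2015. Earlier: pollination is complete.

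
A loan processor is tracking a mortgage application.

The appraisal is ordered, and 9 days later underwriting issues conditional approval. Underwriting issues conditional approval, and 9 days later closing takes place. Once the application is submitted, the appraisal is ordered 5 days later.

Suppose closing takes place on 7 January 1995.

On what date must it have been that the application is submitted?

15 December 1994

Closing takes place: Jan 7, 1995.
Underwriting issues conditional approval: Jan 7, 1995 − 9 days = Dec 29, 1994.
The appraisal is ordered: Dec 29, 1994 − 9 days = Dec 20, 1994.
The application is submitted: Dec 20, 1994 − 5 days = Dec 15, 1994.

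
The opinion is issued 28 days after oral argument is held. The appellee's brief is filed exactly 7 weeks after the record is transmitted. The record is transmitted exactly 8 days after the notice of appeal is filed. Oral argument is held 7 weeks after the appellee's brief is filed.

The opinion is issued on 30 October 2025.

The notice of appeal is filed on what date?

18 June 2025

The opinion is issued: Oct 30, 2025.
Oral argument is held: Oct 30, 2025 − 28 days = Oct 2, 2025.
The appellee's brief is filed: Oct 2, 2025 − 7 weeks = Aug 14, 2025.
The record is transmitted: Aug 14, 2025 − 7 weeks = Jun 26, 2025.
The notice of appeal is filed: Jun 26, 2025 − 8 days = Jun 18, 2025.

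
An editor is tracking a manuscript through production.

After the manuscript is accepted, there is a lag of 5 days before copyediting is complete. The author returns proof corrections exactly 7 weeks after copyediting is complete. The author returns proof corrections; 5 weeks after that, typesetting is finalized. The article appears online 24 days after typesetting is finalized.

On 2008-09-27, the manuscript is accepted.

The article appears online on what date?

2009-01-18

The manuscript is accepted: Sep 27, 2008.
Copyediting is complete: Sep 27, 2008 + 5 days = Oct 2, 2008.
The author returns proof corrections: Oct 2, 2008 + 7 weeks = Nov 20, 2008.
Typesetting is finalized: Nov 20, 2008 + 5 weeks = Dec 25, 2008.
The article appears online: Dec 25, 2008 + 24 days = Jan 18, 2009.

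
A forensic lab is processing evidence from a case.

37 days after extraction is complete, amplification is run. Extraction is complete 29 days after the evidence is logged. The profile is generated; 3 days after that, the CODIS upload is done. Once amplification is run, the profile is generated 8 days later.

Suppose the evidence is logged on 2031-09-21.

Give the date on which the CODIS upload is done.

The evidence is logged: Sep 21, 2031.
Extraction is complete: Sep 21, 2031 + 29 days = Oct 20, 2031.
Amplification is run: Oct 20, 2031 + 37 days = Nov 26, 2031.
The profile is generated: Nov 26, 2031 + 8 days = Dec 4, 2031.
The CODIS upload is done: Dec 4, 2031 + 3 days = Dec 7, 2031.

2031-12-07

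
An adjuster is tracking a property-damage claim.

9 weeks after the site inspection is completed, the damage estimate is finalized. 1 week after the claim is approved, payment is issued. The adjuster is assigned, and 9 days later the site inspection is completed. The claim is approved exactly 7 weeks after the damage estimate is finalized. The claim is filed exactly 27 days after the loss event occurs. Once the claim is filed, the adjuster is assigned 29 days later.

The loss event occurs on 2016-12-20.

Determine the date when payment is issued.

The loss event occurs: Dec 20, 2016.
The claim is filed: Dec 20, 2016 + 27 days = Jan 16, 2017.
The adjuster is assigned: Jan 16, 2017 + 29 days = Feb 14, 2017.
The site inspection is completed: Feb 14, 2017 + 9 days = Feb 23, 2017.
The damage estimate is finalized: Feb 23, 2017 + 9 weeks = Apr 27, 2017.
The claim is approved: Apr 27, 2017 + 7 weeks = Jun 15, 2017.
Payment is issued: Jun 15, 2017 + 1 week = Jun 22, 2017.

2017-06-22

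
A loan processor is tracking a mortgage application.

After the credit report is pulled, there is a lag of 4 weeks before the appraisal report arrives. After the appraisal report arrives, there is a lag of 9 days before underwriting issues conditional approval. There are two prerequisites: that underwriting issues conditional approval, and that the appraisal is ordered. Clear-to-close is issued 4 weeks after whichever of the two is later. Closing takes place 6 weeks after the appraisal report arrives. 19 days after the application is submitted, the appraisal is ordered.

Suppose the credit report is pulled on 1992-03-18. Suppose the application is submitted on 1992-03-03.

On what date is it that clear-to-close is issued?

The credit report is pulled: Mar 18, 1992.
The appraisal report arrives: Mar 18, 1992 + 4 weeks = Apr 15, 1992.
Underwriting issues conditional approval: Apr 15, 1992 + 9 days = Apr 24, 1992.
The application is submitted: Mar 3, 1992.
The appraisal is ordered: Mar 3, 1992 + 19 days = Mar 22, 1992.
Both prerequisites met — underwriting issues conditional approval (Apr 24, 1992), the appraisal is ordered (Mar 22, 1992); the later is Apr 24, 1992.
Clear-to-close is issued: Apr 24, 1992 + 4 weeks = May 22, 1992.

1992-05-22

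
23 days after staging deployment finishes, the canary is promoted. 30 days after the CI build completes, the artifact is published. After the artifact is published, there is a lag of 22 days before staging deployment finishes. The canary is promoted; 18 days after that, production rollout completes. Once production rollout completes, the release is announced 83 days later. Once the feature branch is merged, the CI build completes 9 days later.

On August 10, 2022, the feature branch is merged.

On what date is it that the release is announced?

February 11, 2023

The feature branch is merged: Aug 10, 2022.
The CI build completes: Aug 10, 2022 + 9 days = Aug 19, 2022.
The artifact is published: Aug 19, 2022 + 30 days = Sep 18, 2022.
Staging deployment finishes: Sep 18, 2022 + 22 days = Oct 10, 2022.
The canary is promoted: Oct 10, 2022 + 23 days = Nov 2, 2022.
Production rollout completes: Nov 2, 2022 + 18 days = Nov 20, 2022.
The release is announced: Nov 20, 2022 + 83 days = Feb 11, 2023.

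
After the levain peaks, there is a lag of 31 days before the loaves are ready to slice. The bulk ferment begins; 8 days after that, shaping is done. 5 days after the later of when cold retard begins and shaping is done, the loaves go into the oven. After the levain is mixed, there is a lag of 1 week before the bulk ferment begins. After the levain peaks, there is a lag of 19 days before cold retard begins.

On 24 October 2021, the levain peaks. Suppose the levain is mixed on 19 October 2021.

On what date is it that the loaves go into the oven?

The levain peaks: Oct 24, 2021.
Cold retard begins: Oct 24, 2021 + 19 days = Nov 12, 2021.
The levain is mixed: Oct 19, 2021.
The bulk ferment begins: Oct 19, 2021 + 1 week = Oct 26, 2021.
Shaping is done: Oct 26, 2021 + 8 days = Nov 3, 2021.
Both prerequisites met — cold retard begins (Nov 12, 2021), shaping is done (Nov 3, 2021); the later is Nov 12, 2021.
The loaves go into the oven: Nov 12, 2021 + 5 days = Nov 17, 2021.

17 November 2021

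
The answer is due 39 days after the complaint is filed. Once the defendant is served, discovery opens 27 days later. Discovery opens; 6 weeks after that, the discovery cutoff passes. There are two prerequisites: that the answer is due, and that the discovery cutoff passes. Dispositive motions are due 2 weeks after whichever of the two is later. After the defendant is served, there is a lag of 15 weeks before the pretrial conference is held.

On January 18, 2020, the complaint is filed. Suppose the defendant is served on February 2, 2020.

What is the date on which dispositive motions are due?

April 25, 2020

The complaint is filed: Jan 18, 2020.
The answer is due: Jan 18, 2020 + 39 days = Feb 26, 2020.
The defendant is served: Feb 2, 2020.
Discovery opens: Feb 2, 2020 + 27 days = Feb 29, 2020.
The discovery cutoff passes: Feb 29, 2020 + 6 weeks = Apr 11, 2020.
Both prerequisites met — the answer is due (Feb 26, 2020), the discovery cutoff passes (Apr 11, 2020); the later is Apr 11, 2020.
Dispositive motions are due: Apr 11, 2020 + 2 weeks = Apr 25, 2020.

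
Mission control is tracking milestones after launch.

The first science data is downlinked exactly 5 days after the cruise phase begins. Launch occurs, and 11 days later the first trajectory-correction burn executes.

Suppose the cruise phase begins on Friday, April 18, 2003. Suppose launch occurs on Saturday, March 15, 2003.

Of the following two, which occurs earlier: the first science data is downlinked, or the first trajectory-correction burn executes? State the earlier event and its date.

The first trajectory-correction burn executes — Wednesday, March 26, 2003

The cruise phase begins: Apr 18, 2003.
The first science data is downlinked: Apr 18, 2003 + 5 days = Apr 23, 2003.
Launch occurs: Mar 15, 2003.
The first trajectory-correction burn executes: Mar 15, 2003 + 11 days = Mar 26, 2003.
Comparing: the first science data is downlinked on Apr 23, 2003 vs the first trajectory-correction burn executes on Mar 26, 2003. Earlier: the first trajectory-correction burn executes.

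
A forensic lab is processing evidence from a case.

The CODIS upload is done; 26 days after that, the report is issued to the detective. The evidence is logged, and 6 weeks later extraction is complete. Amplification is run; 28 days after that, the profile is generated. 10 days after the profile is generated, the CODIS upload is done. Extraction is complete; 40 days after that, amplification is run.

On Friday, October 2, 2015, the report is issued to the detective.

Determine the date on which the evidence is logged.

Saturday, May 9, 2015

The report is issued to the detective: Oct 2, 2015.
The CODIS upload is done: Oct 2, 2015 − 26 days = Sep 6, 2015.
The profile is generated: Sep 6, 2015 − 10 days = Aug 27, 2015.
Amplification is run: Aug 27, 2015 − 28 days = Jul 30, 2015.
Extraction is complete: Jul 30, 2015 − 40 days = Jun 20, 2015.
The evidence is logged: Jun 20, 2015 − 6 weeks = May 9, 2015.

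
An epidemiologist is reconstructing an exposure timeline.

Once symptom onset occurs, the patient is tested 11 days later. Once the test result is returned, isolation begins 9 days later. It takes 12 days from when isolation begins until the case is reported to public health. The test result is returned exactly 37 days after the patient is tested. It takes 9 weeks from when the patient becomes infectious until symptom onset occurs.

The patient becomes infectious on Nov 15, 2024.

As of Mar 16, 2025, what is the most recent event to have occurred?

Isolation begins

The patient becomes infectious: Nov 15, 2024.
Symptom onset occurs: Nov 15, 2024 + 9 weeks = Jan 17, 2025.
The patient is tested: Jan 17, 2025 + 11 days = Jan 28, 2025.
The test result is returned: Jan 28, 2025 + 37 days = Mar 6, 2025.
Isolation begins: Mar 6, 2025 + 9 days = Mar 15, 2025.
The case is reported to public health: Mar 15, 2025 + 12 days = Mar 27, 2025.
Mar 16, 2025 falls between when isolation begins (Mar 15, 2025) and when the case is reported to public health (Mar 27, 2025).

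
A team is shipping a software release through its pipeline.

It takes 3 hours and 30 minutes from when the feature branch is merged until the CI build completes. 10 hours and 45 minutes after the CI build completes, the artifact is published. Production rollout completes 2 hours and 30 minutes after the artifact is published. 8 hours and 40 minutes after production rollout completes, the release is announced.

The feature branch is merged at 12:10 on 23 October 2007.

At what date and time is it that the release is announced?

13:35 on 24 October 2007

The feature branch is merged: 12:10 Oct 23, 2007.
The CI build completes: 12:10 Oct 23, 2007 + 3h30m = 15:40 Oct 23, 2007.
The artifact is published: 15:40 Oct 23, 2007 + 10h45m = 02:25 Oct 24, 2007.
Production rollout completes: 02:25 Oct 24, 2007 + 2h30m = 04:55 Oct 24, 2007.
The release is announced: 04:55 Oct 24, 2007 + 8h40m = 13:35 Oct 24, 2007.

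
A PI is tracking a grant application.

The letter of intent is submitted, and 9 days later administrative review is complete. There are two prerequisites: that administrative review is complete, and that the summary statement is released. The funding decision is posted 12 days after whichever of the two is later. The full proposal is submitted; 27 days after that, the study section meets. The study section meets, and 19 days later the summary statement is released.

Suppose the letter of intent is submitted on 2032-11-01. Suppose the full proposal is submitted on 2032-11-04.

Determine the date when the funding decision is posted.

2033-01-01

The letter of intent is submitted: Nov 1, 2032.
Administrative review is complete: Nov 1, 2032 + 9 days = Nov 10, 2032.
The full proposal is submitted: Nov 4, 2032.
The study section meets: Nov 4, 2032 + 27 days = Dec 1, 2032.
The summary statement is released: Dec 1, 2032 + 19 days = Dec 20, 2032.
Both prerequisites met — administrative review is complete (Nov 10, 2032), the summary statement is released (Dec 20, 2032); the later is Dec 20, 2032.
The funding decision is posted: Dec 20, 2032 + 12 days = Jan 1, 2033.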